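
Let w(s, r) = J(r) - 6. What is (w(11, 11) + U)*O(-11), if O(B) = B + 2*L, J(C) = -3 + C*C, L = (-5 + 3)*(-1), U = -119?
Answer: 49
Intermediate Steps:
L = 2 (L = -2*(-1) = 2)
J(C) = -3 + C²
w(s, r) = -9 + r² (w(s, r) = (-3 + r²) - 6 = -9 + r²)
O(B) = 4 + B (O(B) = B + 2*2 = B + 4 = 4 + B)
(w(11, 11) + U)*O(-11) = ((-9 + 11²) - 119)*(4 - 11) = ((-9 + 121) - 119)*(-7) = (112 - 119)*(-7) = -7*(-7) = 49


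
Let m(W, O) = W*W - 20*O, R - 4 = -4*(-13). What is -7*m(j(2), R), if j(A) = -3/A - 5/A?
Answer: 7728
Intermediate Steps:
R = 56 (R = 4 - 4*(-13) = 4 + 52 = 56)
j(A) = -8/A
m(W, O) = W² - 20*O
-7*m(j(2), R) = -7*((-8/2)² - 20*56) = -7*((-8*½)² - 1120) = -7*((-4)² - 1120) = -7*(16 - 1120) = -7*(-1104) = 7728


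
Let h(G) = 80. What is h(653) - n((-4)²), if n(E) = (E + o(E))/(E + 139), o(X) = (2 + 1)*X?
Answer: 12336/155 ≈ 79.587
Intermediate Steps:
o(X) = 3*X
n(E) = 4*E/(139 + E) (n(E) = (E + 3*E)/(E + 139) = (4*E)/(139 + E) = 4*E/(139 + E))
h(653) - n((-4)²) = 80 - 4*(-4)²/(139 + (-4)²) = 80 - 4*16/(139 + 16) = 80 - 4*16/155 = 80 - 1*64/155 = 80 - 64/155 = 12336/155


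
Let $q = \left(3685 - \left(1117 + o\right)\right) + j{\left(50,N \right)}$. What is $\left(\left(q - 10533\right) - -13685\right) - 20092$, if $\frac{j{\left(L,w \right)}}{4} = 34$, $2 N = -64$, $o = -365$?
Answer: $-13871$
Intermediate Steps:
$N = -32$ ($N = \frac{1}{2} \left(-64\right) = -32$)
$j{\left(L,w \right)} = 136$ ($j{\left(L,w \right)} = 4 \cdot 34 = 136$)
$q = 3069$ ($q = \left(3685 - 752\right) + 136 = 2933 + 136 = 3069$)
$\left(\left(q - 10533\right) - -13685\right) - 20092 = \left(\left(3069 - 10533\right) - -13685\right) - 20092 = \left(\left(3069 - 10533\right) + 13685\right) - 20092 = \left(-7464 + 13685\right) - 20092 = 6221 - 20092 = -13871$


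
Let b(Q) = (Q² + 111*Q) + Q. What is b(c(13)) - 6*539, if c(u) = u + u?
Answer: 354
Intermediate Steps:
c(u) = 2*u
b(Q) = Q² + 112*Q
b(c(13)) - 6*539 = (2*13)*(112 + 2*13) - 6*539 = 26*(112 + 26) - 1*3234 = 26*138 - 3234 = 3588 - 3234 = 354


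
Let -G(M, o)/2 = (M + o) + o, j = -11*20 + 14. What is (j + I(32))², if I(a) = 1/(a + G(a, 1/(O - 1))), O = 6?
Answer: 1141696521/26896 ≈ 42449.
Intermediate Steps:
j = -206 (j = -220 + 14 = -206)
G(M, o) = -4*o - 2*M (G(M, o) = -2*((M + o) + o) = -2*(M + 2*o) = -4*o - 2*M)
I(a) = 1/(-⅘ - a) (I(a) = 1/(a + (-4/(6 - 1) - 2*a)) = 1/(a + (-4/5 - 2*a)) = 1/(a + (-4*⅕ - 2*a)) = 1/(a + (-⅘ - 2*a)) = 1/(-⅘ - a))
(j + I(32))² = (-206 + 5/(-4 - 5*32))² = (-206 + 5/(-4 - 160))² = (-206 + 5/(-164))² = (-206 + 5*(-1/164))² = (-206 - 5/164)² = (-33789/164)² = 1141696521/26896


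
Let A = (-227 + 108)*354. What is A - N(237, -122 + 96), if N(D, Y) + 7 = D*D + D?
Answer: -98525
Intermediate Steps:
A = -42126 (A = -119*354 = -42126)
N(D, Y) = -7 + D + D² (N(D, Y) = -7 + (D*D + D) = -7 + (D² + D) = -7 + (D + D²) = -7 + D + D²)
A - N(237, -122 + 96) = -42126 - (-7 + 237 + 237²) = -42126 - (-7 + 237 + 56169) = -42126 - 1*56399 = -42126 - 56399 = -98525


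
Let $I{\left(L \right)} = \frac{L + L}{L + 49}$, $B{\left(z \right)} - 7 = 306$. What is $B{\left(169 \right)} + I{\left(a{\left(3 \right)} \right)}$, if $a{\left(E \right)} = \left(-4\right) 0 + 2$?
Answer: $\frac{15967}{51} \approx 313.08$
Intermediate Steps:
$a{\left(E \right)} = 2$ ($a{\left(E \right)} = 0 + 2 = 2$)
$B{\left(z \right)} = 313$ ($B{\left(z \right)} = 7 + 306 = 313$)
$I{\left(L \right)} = \frac{2 L}{49 + L}$
$B{\left(169 \right)} + I{\left(a{\left(3 \right)} \right)} = 313 + 2 \cdot 2 \frac{1}{49 + 2} = 313 + 2 \cdot 2 \cdot \frac{1}{51} = 313 + \frac{4}{51} = \frac{15967}{51}$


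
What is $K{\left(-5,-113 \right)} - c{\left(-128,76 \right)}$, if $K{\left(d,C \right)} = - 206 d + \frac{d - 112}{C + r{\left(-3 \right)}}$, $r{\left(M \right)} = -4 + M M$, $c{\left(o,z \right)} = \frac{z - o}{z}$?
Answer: $\frac{234475}{228} \approx 1028.4$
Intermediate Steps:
$c{\left(o,z \right)} = \frac{z - o}{z}$
$r{\left(M \right)} = -4 + M^{2}$
$K{\left(d,C \right)} = - 206 d + \frac{-112 + d}{5 + C}$ ($K{\left(d,C \right)} = - 206 d + \frac{d - 112}{C - \left(4 - \left(-3\right)^{2}\right)} = - 206 d + \frac{-112 + d}{C + \left(-4 + 9\right)} = - 206 d + \frac{-112 + d}{C + 5} = - 206 d + \frac{-112 + d}{5 + C}$)
$K{\left(-5,-113 \right)} - c{\left(-128,76 \right)} = \frac{-112 - -5145 - \left(-23278\right) \left(-5\right)}{5 - 113} - \frac{76 - -128}{76} = \frac{-112 + 5145 - 116390}{-108} - \frac{76 + 128}{76} = \left(- \frac{1}{108}\right) \left(-111357\right) - \frac{1}{76} \cdot 204 = \frac{12373}{12} - \frac{51}{19} = \frac{234475}{228}$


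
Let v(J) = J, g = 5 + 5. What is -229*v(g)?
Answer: -2290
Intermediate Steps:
g = 10
-229*v(g) = -229*10 = -2290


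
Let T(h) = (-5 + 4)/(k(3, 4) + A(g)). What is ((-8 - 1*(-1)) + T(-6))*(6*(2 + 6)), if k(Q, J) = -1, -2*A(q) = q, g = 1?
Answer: -304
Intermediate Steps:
A(q) = -q/2
T(h) = ⅔ (T(h) = (-5 + 4)/(-1 - ½*1) = -1/(-1 - ½) = -1/(-3/2) = -1*(-⅔) = ⅔)
((-8 - 1*(-1)) + T(-6))*(6*(2 + 6)) = ((-8 - 1*(-1)) + ⅔)*(6*(2 + 6)) = ((-8 + 1) + ⅔)*(6*8) = (-7 + ⅔)*48 = -19/3*48 = -304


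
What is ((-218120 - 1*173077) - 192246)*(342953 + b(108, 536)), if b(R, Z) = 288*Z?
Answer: -290158456203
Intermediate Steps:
((-218120 - 1*173077) - 192246)*(342953 + b(108, 536)) = ((-218120 - 1*173077) - 192246)*(342953 + 288*536) = ((-218120 - 173077) - 192246)*(342953 + 154368) = (-391197 - 192246)*497321 = -583443*497321 = -290158456203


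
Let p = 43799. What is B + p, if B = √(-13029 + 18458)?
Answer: 43799 + √5429 ≈ 43873.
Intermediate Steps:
B = √5429 ≈ 73.682
B + p = √5429 + 43799 = 43799 + √5429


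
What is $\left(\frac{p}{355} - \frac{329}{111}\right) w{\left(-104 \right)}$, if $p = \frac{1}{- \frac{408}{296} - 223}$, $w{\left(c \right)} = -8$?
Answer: $\frac{3878544788}{163570155} \approx 23.712$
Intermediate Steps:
$p = - \frac{37}{8302}$ ($p = \frac{1}{\left(-408\right) \frac{1}{296} - 223} = \frac{1}{- \frac{51}{37} - 223} = \frac{1}{- \frac{8302}{37}} = - \frac{37}{8302} \approx -0.0044568$)
$\left(\frac{p}{355} - \frac{329}{111}\right) w{\left(-104 \right)} = \left(- \frac{37}{8302 \cdot 355} - \frac{329}{111}\right) \left(-8\right) = \left(\left(- \frac{37}{8302}\right) \frac{1}{355} - \frac{329}{111}\right) \left(-8\right) = \left(- \frac{37}{2947210} - \frac{329}{111}\right) \left(-8\right) = \left(- \frac{969636197}{327140310}\right) \left(-8\right) = \frac{3878544788}{163570155}$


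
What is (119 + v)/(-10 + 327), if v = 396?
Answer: 515/317 ≈ 1.6246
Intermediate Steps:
(119 + v)/(-10 + 327) = (119 + 396)/(-10 + 327) = 515/317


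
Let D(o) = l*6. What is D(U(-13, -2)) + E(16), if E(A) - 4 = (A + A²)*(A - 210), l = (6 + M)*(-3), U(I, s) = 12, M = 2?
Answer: -52908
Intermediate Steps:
l = -24 (l = (6 + 2)*(-3) = 8*(-3) = -24)
D(o) = -144 (D(o) = -24*6 = -144)
E(A) = 4 + (-210 + A)*(A + A²) (E(A) = 4 + (A + A²)*(A - 210) = 4 + (A + A²)*(-210 + A) = 4 + (-210 + A)*(A + A²))
D(U(-13, -2)) + E(16) = -144 + (4 + 16³ - 210*16 - 209*16²) = -144 + (4 + 4096 - 3360 - 209*256) = -144 + (4 + 4096 - 3360 - 53504) = -144 - 52764 = -52908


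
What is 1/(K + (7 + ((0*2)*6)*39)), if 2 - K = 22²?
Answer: -1/475 ≈ -0.0021053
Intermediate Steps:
K = -482 (K = 2 - 1*22² = 2 - 1*484 = 2 - 484 = -482)
1/(K + (7 + ((0*2)*6)*39)) = 1/(-482 + (7 + ((0*2)*6)*39)) = 1/(-482 + (7 + (0*6)*39)) = 1/(-482 + (7 + 0*39)) = 1/(-482 + (7 + 0)) = 1/(-482 + 7) = 1/(-475) = -1/475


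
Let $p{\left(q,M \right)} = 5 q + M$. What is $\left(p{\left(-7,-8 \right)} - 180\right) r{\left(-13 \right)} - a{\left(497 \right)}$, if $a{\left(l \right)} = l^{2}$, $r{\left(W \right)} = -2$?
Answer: $-246563$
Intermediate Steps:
$p{\left(q,M \right)} = M + 5 q$
$\left(p{\left(-7,-8 \right)} - 180\right) r{\left(-13 \right)} - a{\left(497 \right)} = \left(\left(-8 + 5 \left(-7\right)\right) - 180\right) \left(-2\right) - 497^{2} = \left(\left(-8 - 35\right) - 180\right) \left(-2\right) - 247009 = \left(-43 - 180\right) \left(-2\right) - 247009 = \left(-223\right) \left(-2\right) - 247009 = 446 - 247009 = -246563$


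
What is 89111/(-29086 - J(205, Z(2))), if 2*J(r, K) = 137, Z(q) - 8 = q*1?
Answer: -178222/58309 ≈ -3.0565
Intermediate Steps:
Z(q) = 8 + q (Z(q) = 8 + q*1 = 8 + q)
J(r, K) = 137/2 (J(r, K) = (1/2)*137 = 137/2)
89111/(-29086 - J(205, Z(2))) = 89111/(-29086 - 1*137/2) = 89111/(-29086 - 137/2) = 89111/(-58309/2) = 89111*(-2/58309) = -178222/58309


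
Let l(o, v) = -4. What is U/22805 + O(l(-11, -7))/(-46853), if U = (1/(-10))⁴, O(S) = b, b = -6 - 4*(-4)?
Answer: -2280453147/10684826650000 ≈ -0.00021343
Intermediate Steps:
b = 10 (b = -6 + 16 = 10)
O(S) = 10
U = 1/10000 (U = (-⅒)⁴ = 1/10000 ≈ 0.00010000)
U/22805 + O(l(-11, -7))/(-46853) = (1/10000)/22805 + 10/(-46853) = (1/10000)*(1/22805) + 10*(-1/46853) = 1/228050000 - 10/46853 = -2280453147/10684826650000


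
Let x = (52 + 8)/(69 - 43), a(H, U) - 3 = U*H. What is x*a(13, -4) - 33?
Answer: -1899/13 ≈ -146.08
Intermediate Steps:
a(H, U) = 3 + H*U (a(H, U) = 3 + U*H = 3 + H*U)
x = 30/13 (x = 60/26 = 60*(1/26) = 30/13 ≈ 2.3077)
x*a(13, -4) - 33 = 30*(3 + 13*(-4))/13 - 33 = 30*(3 - 52)/13 - 33 = (30/13)*(-49) - 33 = -1470/13 - 33 = -1899/13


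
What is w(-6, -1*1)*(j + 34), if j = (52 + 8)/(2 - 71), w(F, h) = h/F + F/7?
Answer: -3683/161 ≈ -22.876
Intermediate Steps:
w(F, h) = F/7 + h/F (w(F, h) = h/F + F*(⅐) = h/F + F/7 = F/7 + h/F)
j = -20/23 (j = 60/(-69) = 60*(-1/69) = -20/23 ≈ -0.86957)
w(-6, -1*1)*(j + 34) = ((⅐)*(-6) - 1*1/(-6))*(-20/23 + 34) = (-6/7 - 1*(-⅙))*(762/23) = (-6/7 + ⅙)*(762/23) = -29/42*762/23 = -3683/161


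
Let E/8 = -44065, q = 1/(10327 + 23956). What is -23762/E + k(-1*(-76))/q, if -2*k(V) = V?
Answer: -229623408159/176260 ≈ -1.3028e+6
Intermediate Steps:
k(V) = -V/2
q = 1/34283 ≈ 2.9169e-5
E = -352520 (E = 8*(-44065) = -352520)
-23762/E + k(-1*(-76))/q = -23762/(-352520) + (-(-1)*(-76)/2)/(1/34283) = -23762*(-1/352520) - ½*76*34283 = 11881/176260 - 38*34283 = 11881/176260 - 1302754 = -229623408159/176260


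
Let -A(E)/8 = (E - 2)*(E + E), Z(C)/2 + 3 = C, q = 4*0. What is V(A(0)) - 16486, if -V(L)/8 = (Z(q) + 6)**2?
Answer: -16486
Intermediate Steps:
q = 0
Z(C) = -6 + 2*C
A(E) = -16*E*(-2 + E) (A(E) = -8*(E - 2)*(E + E) = -8*(-2 + E)*2*E = -16*E*(-2 + E))
V(L) = 0 (V(L) = -8*((-6 + 2*0) + 6)**2 = -8*((-6 + 0) + 6)**2 = -8*(-6 + 6)**2 = -8*0**2 = -8*0 = 0)
V(A(0)) - 16486 = 0 - 16486 = -16486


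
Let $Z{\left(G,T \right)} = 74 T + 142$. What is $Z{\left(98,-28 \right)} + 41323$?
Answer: $39393$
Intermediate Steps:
$Z{\left(G,T \right)} = 142 + 74 T$
$Z{\left(98,-28 \right)} + 41323 = \left(142 + 74 \left(-28\right)\right) + 41323 = \left(142 - 2072\right) + 41323 = -1930 + 41323 = 39393$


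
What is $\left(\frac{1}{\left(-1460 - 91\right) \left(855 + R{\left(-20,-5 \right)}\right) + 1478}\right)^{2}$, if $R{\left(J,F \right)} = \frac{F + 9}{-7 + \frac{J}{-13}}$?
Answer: $\frac{5041}{8829959652658225} \approx 5.709 \cdot 10^{-13}$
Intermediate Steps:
$R{\left(J,F \right)} = \frac{9 + F}{-7 - \frac{J}{13}}$ ($R{\left(J,F \right)} = \frac{9 + F}{-7 + J \left(- \frac{1}{13}\right)} = \frac{9 + F}{-7 - \frac{J}{13}}$)
$\left(\frac{1}{\left(-1460 - 91\right) \left(855 + R{\left(-20,-5 \right)}\right) + 1478}\right)^{2} = \left(\frac{1}{\left(-1460 - 91\right) \left(855 + \frac{13 \left(-9 - -5\right)}{91 - 20}\right) + 1478}\right)^{2} = \left(\frac{1}{- 1551 \left(855 + \frac{13 \left(-9 + 5\right)}{71}\right) + 1478}\right)^{2} = \left(\frac{1}{- 1551 \left(855 + 13 \cdot \frac{1}{71} \left(-4\right)\right) + 1478}\right)^{2} = \left(\frac{1}{- 1551 \left(855 - \frac{52}{71}\right) + 1478}\right)^{2} = \left(\frac{1}{\left(-1551\right) \frac{60653}{71} + 1478}\right)^{2} = \left(\frac{1}{- \frac{94072803}{71} + 1478}\right)^{2} = \left(\frac{1}{- \frac{93967865}{71}}\right)^{2} = \left(- \frac{71}{93967865}\right)^{2} = \frac{5041}{8829959652658225}$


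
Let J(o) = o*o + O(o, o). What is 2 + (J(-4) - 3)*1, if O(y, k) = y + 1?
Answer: 12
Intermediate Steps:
O(y, k) = 1 + y
J(o) = 1 + o + o² (J(o) = o*o + (1 + o) = o² + (1 + o) = 1 + o + o²)
2 + (J(-4) - 3)*1 = 2 + ((1 - 4 + (-4)²) - 3)*1 = 2 + ((1 - 4 + 16) - 3)*1 = 2 + (13 - 3)*1 = 2 + 10*1 = 2 + 10 = 12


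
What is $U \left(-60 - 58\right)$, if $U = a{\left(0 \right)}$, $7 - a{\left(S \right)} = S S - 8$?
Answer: $-1770$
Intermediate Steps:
$a{\left(S \right)} = 15 - S^{2}$ ($a{\left(S \right)} = 7 - \left(S S - 8\right) = 7 - \left(S^{2} - 8\right) = 7 - \left(-8 + S^{2}\right) = 15 - S^{2}$)
$U = 15$ ($U = 15 - 0^{2} = 15 - 0 = 15 + 0 = 15$)
$U \left(-60 - 58\right) = 15 \left(-60 - 58\right) = 15 \left(-118\right) = -1770$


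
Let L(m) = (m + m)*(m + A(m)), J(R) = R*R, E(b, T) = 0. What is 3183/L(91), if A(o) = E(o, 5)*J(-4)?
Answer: 3183/16562 ≈ 0.19219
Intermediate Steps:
J(R) = R²
A(o) = 0 (A(o) = 0*(-4)² = 0*16 = 0)
L(m) = 2*m² (L(m) = (m + m)*(m + 0) = (2*m)*m = 2*m²)
3183/L(91) = 3183/((2*91²)) = 3183/((2*8281)) = 3183/16562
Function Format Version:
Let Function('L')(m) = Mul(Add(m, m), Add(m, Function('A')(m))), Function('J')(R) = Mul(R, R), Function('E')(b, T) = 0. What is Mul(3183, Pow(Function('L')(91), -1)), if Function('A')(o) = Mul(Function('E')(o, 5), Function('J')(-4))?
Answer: Rational(3183, 16562) ≈ 0.19219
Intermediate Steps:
Function('J')(R) = Pow(R, 2)
Function('A')(o) = 0 (Function('A')(o) = Mul(0, Pow(-4, 2)) = Mul(0, 16) = 0)
Function('L')(m) = Mul(2, Pow(m, 2)) (Function('L')(m) = Mul(Add(m, m), Add(m, 0)) = Mul(Mul(2, m), m) = Mul(2, Pow(m, 2)))
Mul(3183, Pow(Function('L')(91), -1)) = Mul(3183, Pow(Mul(2, Pow(91, 2)), -1)) = Mul(3183, Pow(Mul(2, 8281), -1)) = Mul(3183, Pow(16562, -1)) = Mul(3183, Rational(1, 16562)) = Rational(3183, 16562)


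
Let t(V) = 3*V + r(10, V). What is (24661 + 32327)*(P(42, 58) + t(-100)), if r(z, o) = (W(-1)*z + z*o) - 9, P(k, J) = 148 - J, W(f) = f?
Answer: -70038252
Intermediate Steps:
r(z, o) = -9 - z + o*z (r(z, o) = (-z + z*o) - 9 = (-z + o*z) - 9 = -9 - z + o*z)
t(V) = -19 + 13*V (t(V) = 3*V + (-9 - 1*10 + V*10) = 3*V + (-9 - 10 + 10*V) = 3*V + (-19 + 10*V) = -19 + 13*V)
(24661 + 32327)*(P(42, 58) + t(-100)) = (24661 + 32327)*((148 - 1*58) + (-19 + 13*(-100))) = 56988*((148 - 58) + (-19 - 1300)) = 56988*(90 - 1319) = 56988*(-1229) = -70038252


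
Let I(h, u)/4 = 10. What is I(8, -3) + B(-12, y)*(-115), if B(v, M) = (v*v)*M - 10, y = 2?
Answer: -31930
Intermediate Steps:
B(v, M) = -10 + M*v**2 (B(v, M) = v**2*M - 10 = M*v**2 - 10 = -10 + M*v**2)
I(h, u) = 40 (I(h, u) = 4*10 = 40)
I(8, -3) + B(-12, y)*(-115) = 40 + (-10 + 2*(-12)**2)*(-115) = 40 + (-10 + 2*144)*(-115) = 40 + (-10 + 288)*(-115) = 40 + 278*(-115) = 40 - 31970 = -31930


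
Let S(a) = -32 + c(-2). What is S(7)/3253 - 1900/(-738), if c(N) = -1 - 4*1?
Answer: 3076697/1200357 ≈ 2.5632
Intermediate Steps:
c(N) = -5 (c(N) = -1 - 4 = -5)
S(a) = -37 (S(a) = -32 - 5 = -37)
S(7)/3253 - 1900/(-738) = -37/3253 - 1900/(-738) = -37*1/3253 - 1900*(-1/738) = -37/3253 + 950/369 = 3076697/1200357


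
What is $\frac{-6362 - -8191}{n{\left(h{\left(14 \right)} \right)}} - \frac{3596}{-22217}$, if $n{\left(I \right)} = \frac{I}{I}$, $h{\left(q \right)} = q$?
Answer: $\frac{40638489}{22217} \approx 1829.2$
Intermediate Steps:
$n{\left(I \right)} = 1$
$\frac{-6362 - -8191}{n{\left(h{\left(14 \right)} \right)}} - \frac{3596}{-22217} = \frac{-6362 - -8191}{1} - \frac{3596}{-22217} = \left(-6362 + 8191\right) 1 - - \frac{3596}{22217} = 1829 \cdot 1 + \frac{3596}{22217} = 1829 + \frac{3596}{22217} = \frac{40638489}{22217}$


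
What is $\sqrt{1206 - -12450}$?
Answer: $2 \sqrt{3414} \approx 116.86$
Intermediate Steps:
$\sqrt{1206 - -12450} = \sqrt{1206 + \left(-2355 + 14805\right)} = \sqrt{1206 + 12450} = \sqrt{13656} = 2 \sqrt{3414}$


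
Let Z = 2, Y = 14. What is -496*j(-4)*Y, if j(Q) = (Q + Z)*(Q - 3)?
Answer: -97216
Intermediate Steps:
j(Q) = (-3 + Q)*(2 + Q) (j(Q) = (Q + 2)*(Q - 3) = (2 + Q)*(-3 + Q) = (-3 + Q)*(2 + Q))
-496*j(-4)*Y = -496*(-6 + (-4)**2 - 1*(-4))*14 = -496*(-6 + 16 + 4)*14 = -6944*14 = -496*196 = -97216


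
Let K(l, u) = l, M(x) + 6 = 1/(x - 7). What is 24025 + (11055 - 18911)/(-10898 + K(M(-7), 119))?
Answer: 3667694409/152657 ≈ 24026.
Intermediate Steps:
M(x) = -6 + 1/(-7 + x) (M(x) = -6 + 1/(x - 7) = -6 + 1/(-7 + x))
24025 + (11055 - 18911)/(-10898 + K(M(-7), 119)) = 24025 + (11055 - 18911)/(-10898 + (43 - 6*(-7))/(-7 - 7)) = 24025 - 7856/(-10898 + (43 + 42)/(-14)) = 24025 - 7856/(-10898 - 1/14*85) = 24025 - 7856/(-10898 - 85/14) = 24025 - 7856/(-152657/14) = 24025 - 7856*(-14/152657) = 24025 + 109984/152657 = 3667694409/152657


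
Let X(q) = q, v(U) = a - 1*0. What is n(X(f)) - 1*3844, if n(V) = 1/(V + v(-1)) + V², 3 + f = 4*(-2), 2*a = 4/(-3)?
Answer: -130308/35 ≈ -3723.1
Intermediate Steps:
a = -⅔ (a = (4/(-3))/2 = (4*(-⅓))/2 = (½)*(-4/3) = -⅔ ≈ -0.66667)
f = -11 (f = -3 + 4*(-2) = -3 - 8 = -11)
v(U) = -⅔ (v(U) = -⅔ - 1*0 = -⅔ + 0 = -⅔)
n(V) = V² + 1/(-⅔ + V) (n(V) = 1/(V - ⅔) + V² = 1/(-⅔ + V) + V² = V² + 1/(-⅔ + V))
n(X(f)) - 1*3844 = (3 - 2*(-11)² + 3*(-11)³)/(-2 + 3*(-11)) - 1*3844 = (3 - 2*121 + 3*(-1331))/(-2 - 33) - 3844 = (3 - 242 - 3993)/(-35) - 3844 = -1/35*(-4232) - 3844 = 4232/35 - 3844 = -130308/35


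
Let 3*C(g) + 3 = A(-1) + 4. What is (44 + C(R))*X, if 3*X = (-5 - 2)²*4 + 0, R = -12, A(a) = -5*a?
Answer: 9016/3 ≈ 3005.3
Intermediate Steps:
X = 196/3 (X = ((-5 - 2)²*4 + 0)/3 = ((-7)²*4 + 0)/3 = (49*4 + 0)/3 = (196 + 0)/3 = (⅓)*196 = 196/3 ≈ 65.333)
C(g) = 2 (C(g) = -1 + (-5*(-1) + 4)/3 = -1 + (5 + 4)/3 = -1 + (⅓)*9 = -1 + 3 = 2)
(44 + C(R))*X = (44 + 2)*(196/3) = 46*(196/3) = 9016/3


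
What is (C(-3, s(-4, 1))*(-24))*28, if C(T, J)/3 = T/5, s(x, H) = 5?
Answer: 6048/5 ≈ 1209.6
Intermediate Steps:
C(T, J) = 3*T/5 (C(T, J) = 3*(T/5) = 3*T/5)
(C(-3, s(-4, 1))*(-24))*28 = (((3/5)*(-3))*(-24))*28 = -9/5*(-24)*28 = (216/5)*28 = 6048/5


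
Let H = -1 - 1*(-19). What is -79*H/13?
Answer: -1422/13 ≈ -109.38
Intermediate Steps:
H = 18 (H = -1 + 19 = 18)
-79*H/13 = -79*18/13 = -1422*1/13 = -1422/13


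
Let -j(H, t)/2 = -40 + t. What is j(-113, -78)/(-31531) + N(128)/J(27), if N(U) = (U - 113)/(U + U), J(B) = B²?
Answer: -14523433/1961480448 ≈ -0.0074043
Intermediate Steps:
N(U) = (-113 + U)/(2*U) (N(U) = (-113 + U)/((2*U)) = (-113 + U)*(1/(2*U)) = (-113 + U)/(2*U))
j(H, t) = 80 - 2*t (j(H, t) = -2*(-40 + t) = 80 - 2*t)
j(-113, -78)/(-31531) + N(128)/J(27) = (80 - 2*(-78))/(-31531) + ((½)*(-113 + 128)/128)/(27²) = (80 + 156)*(-1/31531) + ((½)*(1/128)*15)/729 = 236*(-1/31531) + (15/256)*(1/729) = -236/31531 + 5/62208 = -14523433/1961480448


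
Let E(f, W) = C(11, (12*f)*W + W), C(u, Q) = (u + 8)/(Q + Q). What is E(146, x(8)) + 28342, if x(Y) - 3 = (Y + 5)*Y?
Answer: 10632274583/375142 ≈ 28342.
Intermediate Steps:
C(u, Q) = (8 + u)/(2*Q) (C(u, Q) = (8 + u)/((2*Q)) = (8 + u)*(1/(2*Q)) = (8 + u)/(2*Q))
x(Y) = 3 + Y*(5 + Y) (x(Y) = 3 + (Y + 5)*Y = 3 + (5 + Y)*Y = 3 + Y*(5 + Y))
E(f, W) = 19/(2*(W + 12*W*f)) (E(f, W) = (8 + 11)/(2*((12*f)*W + W)) = (½)*19/(12*W*f + W) = (½)*19/(W + 12*W*f) = 19/(2*(W + 12*W*f)))
E(146, x(8)) + 28342 = 19/(2*(3 + 8² + 5*8)*(1 + 12*146)) + 28342 = 19/(2*(3 + 64 + 40)*(1 + 1752)) + 28342 = (19/2)/(107*1753) + 28342 = (19/2)*(1/107)*(1/1753) + 28342 = 19/375142 + 28342 = 10632274583/375142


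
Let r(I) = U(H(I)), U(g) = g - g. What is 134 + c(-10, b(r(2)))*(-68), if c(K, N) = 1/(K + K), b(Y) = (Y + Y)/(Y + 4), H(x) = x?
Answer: 687/5 ≈ 137.40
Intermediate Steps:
U(g) = 0
r(I) = 0
b(Y) = 2*Y/(4 + Y) (b(Y) = (2*Y)/(4 + Y) = 2*Y/(4 + Y))
c(K, N) = 1/(2*K)
134 + c(-10, b(r(2)))*(-68) = 134 + ((½)/(-10))*(-68) = 134 + ((½)*(-⅒))*(-68) = 134 - 1/20*(-68) = 134 + 17/5 = 687/5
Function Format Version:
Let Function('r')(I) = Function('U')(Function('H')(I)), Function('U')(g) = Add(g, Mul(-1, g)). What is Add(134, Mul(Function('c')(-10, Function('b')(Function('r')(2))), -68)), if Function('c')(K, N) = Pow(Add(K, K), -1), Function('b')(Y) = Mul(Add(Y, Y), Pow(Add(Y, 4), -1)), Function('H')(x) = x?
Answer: Rational(687, 5) ≈ 137.40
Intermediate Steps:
Function('U')(g) = 0
Function('r')(I) = 0
Function('b')(Y) = Mul(2, Y, Pow(Add(4, Y), -1)) (Function('b')(Y) = Mul(Mul(2, Y), Pow(Add(4, Y), -1)) = Mul(2, Y, Pow(Add(4, Y), -1)))
Function('c')(K, N) = Mul(Rational(1, 2), Pow(K, -1)) (Function('c')(K, N) = Pow(Mul(2, K), -1) = Mul(Rational(1, 2), Pow(K, -1)))
Add(134, Mul(Function('c')(-10, Function('b')(Function('r')(2))), -68)) = Add(134, Mul(Mul(Rational(1, 2), Pow(-10, -1)), -68)) = Add(134, Mul(Mul(Rational(1, 2), Rational(-1, 10)), -68)) = Add(134, Mul(Rational(-1, 20), -68)) = Add(134, Rational(17, 5)) = Rational(687, 5)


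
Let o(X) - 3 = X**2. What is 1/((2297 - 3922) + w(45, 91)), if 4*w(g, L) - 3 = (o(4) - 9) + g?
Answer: -2/3221 ≈ -0.00062092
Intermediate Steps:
o(X) = 3 + X**2
w(g, L) = 13/4 + g/4 (w(g, L) = 3/4 + (((3 + 4**2) - 9) + g)/4 = 3/4 + (((3 + 16) - 9) + g)/4 = 3/4 + ((19 - 9) + g)/4 = 3/4 + (10 + g)/4 = 3/4 + (5/2 + g/4) = 13/4 + g/4)
1/((2297 - 3922) + w(45, 91)) = 1/((2297 - 3922) + (13/4 + (1/4)*45)) = 1/(-1625 + (13/4 + 45/4)) = 1/(-1625 + 29/2) = 1/(-3221/2) = -2/3221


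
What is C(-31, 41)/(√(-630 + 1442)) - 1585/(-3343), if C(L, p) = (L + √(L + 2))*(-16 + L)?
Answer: 1585/3343 + 47*√203*(31 - I*√29)/406 ≈ 51.605 - 8.8822*I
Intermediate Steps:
C(L, p) = (-16 + L)*(L + √(2 + L)) (C(L, p) = (L + √(2 + L))*(-16 + L) = (-16 + L)*(L + √(2 + L)))
C(-31, 41)/(√(-630 + 1442)) - 1585/(-3343) = ((-31)² - 16*(-31) - 16*√(2 - 31) - 31*√(2 - 31))/(√(-630 + 1442)) - 1585/(-3343) = (961 + 496 - 16*I*√29 - 31*I*√29)/(√812) - 1585*(-1/3343) = (961 + 496 - 16*I*√29 - 31*I*√29)/((2*√203)) + 1585/3343 = (961 + 496 - 16*I*√29 - 31*I*√29)*(√203/406) + 1585/3343 = (1457 - 47*I*√29)*(√203/406) + 1585/3343 = √203*(1457 - 47*I*√29)/406 + 1585/3343 = 1585/3343 + √203*(1457 - 47*I*√29)/406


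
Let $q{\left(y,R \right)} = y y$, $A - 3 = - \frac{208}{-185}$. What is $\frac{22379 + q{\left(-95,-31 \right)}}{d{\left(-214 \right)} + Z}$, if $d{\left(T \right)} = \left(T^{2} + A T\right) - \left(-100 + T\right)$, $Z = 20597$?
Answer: $\frac{1936580}{4059171} \approx 0.47709$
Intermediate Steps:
$A = \frac{763}{185}$ ($A = 3 - \frac{208}{-185} = 3 - - \frac{208}{185} = 3 + \frac{208}{185} = \frac{763}{185} \approx 4.1243$)
$d{\left(T \right)} = 100 + T^{2} + \frac{578 T}{185}$ ($d{\left(T \right)} = \left(T^{2} + \frac{763 T}{185}\right) - \left(-100 + T\right) = 100 + T^{2} + \frac{578 T}{185}$)
$q{\left(y,R \right)} = y^{2}$
$\frac{22379 + q{\left(-95,-31 \right)}}{d{\left(-214 \right)} + Z} = \frac{22379 + \left(-95\right)^{2}}{\left(100 + \left(-214\right)^{2} + \frac{578}{185} \left(-214\right)\right) + 20597} = \frac{22379 + 9025}{\left(100 + 45796 - \frac{123692}{185}\right) + 20597} = \frac{31404}{\frac{8367068}{185} + 20597} = \frac{31404}{\frac{12177513}{185}} = 31404 \cdot \frac{185}{12177513} = \frac{1936580}{4059171}$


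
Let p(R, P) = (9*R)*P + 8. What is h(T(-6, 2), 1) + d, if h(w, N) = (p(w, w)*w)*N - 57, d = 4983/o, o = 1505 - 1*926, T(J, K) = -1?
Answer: -12621/193 ≈ -65.394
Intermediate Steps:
o = 579 (o = 1505 - 926 = 579)
p(R, P) = 8 + 9*P*R (p(R, P) = 9*P*R + 8 = 8 + 9*P*R)
d = 1661/193 (d = 4983/579 = 4983*(1/579) = 1661/193 ≈ 8.6062)
h(w, N) = -57 + N*w*(8 + 9*w²) (h(w, N) = ((8 + 9*w*w)*w)*N - 57 = ((8 + 9*w²)*w)*N - 57 = (w*(8 + 9*w²))*N - 57 = N*w*(8 + 9*w²) - 57 = -57 + N*w*(8 + 9*w²))
h(T(-6, 2), 1) + d = (-57 + 1*(-1)*(8 + 9*(-1)²)) + 1661/193 = (-57 + 1*(-1)*(8 + 9*1)) + 1661/193 = (-57 + 1*(-1)*(8 + 9)) + 1661/193 = (-57 + 1*(-1)*17) + 1661/193 = (-57 - 17) + 1661/193 = -74 + 1661/193 = -12621/193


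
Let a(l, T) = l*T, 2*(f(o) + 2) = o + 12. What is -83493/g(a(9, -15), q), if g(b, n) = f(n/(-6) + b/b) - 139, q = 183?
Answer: 333972/599 ≈ 557.55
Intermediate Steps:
f(o) = 4 + o/2 (f(o) = -2 + (o + 12)/2 = -2 + (12 + o)/2 = -2 + (6 + o/2) = 4 + o/2)
a(l, T) = T*l
g(b, n) = -269/2 - n/12 (g(b, n) = (4 + (n/(-6) + b/b)/2) - 139 = (4 + (n*(-⅙) + 1)/2) - 139 = (4 + (-n/6 + 1)/2) - 139 = (4 + (1 - n/6)/2) - 139 = (4 + (½ - n/12)) - 139 = (9/2 - n/12) - 139 = -269/2 - n/12)
-83493/g(a(9, -15), q) = -83493/(-269/2 - 1/12*183) = -83493/(-269/2 - 61/4) = -83493/(-599/4) = -83493*(-4/599) = 333972/599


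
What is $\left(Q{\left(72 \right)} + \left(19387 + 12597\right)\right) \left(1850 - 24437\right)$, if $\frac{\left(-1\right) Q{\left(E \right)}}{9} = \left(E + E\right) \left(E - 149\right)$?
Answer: $-2976424512$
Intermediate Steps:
$Q{\left(E \right)} = - 18 E \left(-149 + E\right)$ ($Q{\left(E \right)} = - 9 \left(E + E\right) \left(E - 149\right) = - 9 \cdot 2 E \left(-149 + E\right) = - 18 E \left(-149 + E\right)$)
$\left(Q{\left(72 \right)} + \left(19387 + 12597\right)\right) \left(1850 - 24437\right) = \left(18 \cdot 72 \left(149 - 72\right) + \left(19387 + 12597\right)\right) \left(1850 - 24437\right) = \left(18 \cdot 72 \left(149 - 72\right) + 31984\right) \left(-22587\right) = \left(18 \cdot 72 \cdot 77 + 31984\right) \left(-22587\right) = \left(99792 + 31984\right) \left(-22587\right) = 131776 \left(-22587\right) = -2976424512$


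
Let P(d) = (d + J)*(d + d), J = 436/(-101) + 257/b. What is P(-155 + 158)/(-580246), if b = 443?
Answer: 98886/12980973389 ≈ 7.6178e-6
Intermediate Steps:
J = -167191/44743 (J = 436/(-101) + 257/443 = 436*(-1/101) + 257*(1/443) = -436/101 + 257/443 = -167191/44743 ≈ -3.7367)
P(d) = 2*d*(-167191/44743 + d) (P(d) = (d - 167191/44743)*(d + d) = (-167191/44743 + d)*(2*d) = 2*d*(-167191/44743 + d))
P(-155 + 158)/(-580246) = (2*(-155 + 158)*(-167191 + 44743*(-155 + 158))/44743)/(-580246) = ((2/44743)*3*(-167191 + 44743*3))*(-1/580246) = ((2/44743)*3*(-167191 + 134229))*(-1/580246) = ((2/44743)*3*(-32962))*(-1/580246) = -197772/44743*(-1/580246) = 98886/12980973389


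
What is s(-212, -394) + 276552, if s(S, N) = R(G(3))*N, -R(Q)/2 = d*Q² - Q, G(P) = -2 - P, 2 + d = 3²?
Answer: 418392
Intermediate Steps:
d = 7 (d = -2 + 3² = -2 + 9 = 7)
R(Q) = -14*Q² + 2*Q (R(Q) = -2*(7*Q² - Q) = -2*(-Q + 7*Q²) = -14*Q² + 2*Q)
s(S, N) = -360*N (s(S, N) = (2*(-2 - 1*3)*(1 - 7*(-2 - 1*3)))*N = (2*(-2 - 3)*(1 - 7*(-2 - 3)))*N = (2*(-5)*(1 - 7*(-5)))*N = (2*(-5)*(1 + 35))*N = (2*(-5)*36)*N = -360*N)
s(-212, -394) + 276552 = -360*(-394) + 276552 = 141840 + 276552 = 418392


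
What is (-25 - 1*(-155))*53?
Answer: 6890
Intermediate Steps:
(-25 - 1*(-155))*53 = (-25 + 155)*53 = 130*53 = 6890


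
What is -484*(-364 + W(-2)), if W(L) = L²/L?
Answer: 177144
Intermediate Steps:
W(L) = L
-484*(-364 + W(-2)) = -484*(-364 - 2) = -484*(-366) = 177144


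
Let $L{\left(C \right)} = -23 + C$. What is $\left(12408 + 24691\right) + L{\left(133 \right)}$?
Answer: $37209$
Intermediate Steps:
$\left(12408 + 24691\right) + L{\left(133 \right)} = \left(12408 + 24691\right) + \left(-23 + 133\right) = 37099 + 110 = 37209$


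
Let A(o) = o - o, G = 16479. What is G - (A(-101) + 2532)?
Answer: 13947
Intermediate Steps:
A(o) = 0
G - (A(-101) + 2532) = 16479 - (0 + 2532) = 16479 - 1*2532 = 16479 - 2532 = 13947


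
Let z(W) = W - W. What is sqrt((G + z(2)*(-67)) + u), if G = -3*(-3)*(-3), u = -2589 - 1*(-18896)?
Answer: 2*sqrt(4070) ≈ 127.59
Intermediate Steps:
u = 16307 (u = -2589 + 18896 = 16307)
G = -27 (G = 9*(-3) = -27)
z(W) = 0
sqrt((G + z(2)*(-67)) + u) = sqrt((-27 + 0*(-67)) + 16307) = sqrt((-27 + 0) + 16307) = sqrt(-27 + 16307) = sqrt(16280) = 2*sqrt(4070)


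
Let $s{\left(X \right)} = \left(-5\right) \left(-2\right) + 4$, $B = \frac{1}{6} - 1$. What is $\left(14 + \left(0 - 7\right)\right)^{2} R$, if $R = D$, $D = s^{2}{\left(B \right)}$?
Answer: $9604$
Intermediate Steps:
$B = - \frac{5}{6}$ ($B = \frac{1}{6} - 1 = - \frac{5}{6} \approx -0.83333$)
$s{\left(X \right)} = 14$ ($s{\left(X \right)} = 10 + 4 = 14$)
$D = 196$ ($D = 14^{2} = 196$)
$R = 196$
$\left(14 + \left(0 - 7\right)\right)^{2} R = \left(14 + \left(0 - 7\right)\right)^{2} \cdot 196 = \left(14 - 7\right)^{2} \cdot 196 = 7^{2} \cdot 196 = 49 \cdot 196 = 9604$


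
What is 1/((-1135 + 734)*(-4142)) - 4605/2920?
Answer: -764863499/484995064 ≈ -1.5771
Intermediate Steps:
1/((-1135 + 734)*(-4142)) - 4605/2920 = -1/4142/(-401) - 4605*1/2920 = -1/401*(-1/4142) - 921/584 = 1/1660942 - 921/584 = -764863499/484995064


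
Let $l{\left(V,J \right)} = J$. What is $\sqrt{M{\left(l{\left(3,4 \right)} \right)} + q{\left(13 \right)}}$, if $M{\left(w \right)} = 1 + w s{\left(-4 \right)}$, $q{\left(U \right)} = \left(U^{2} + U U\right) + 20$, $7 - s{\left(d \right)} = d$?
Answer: $\sqrt{403} \approx 20.075$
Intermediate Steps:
$s{\left(d \right)} = 7 - d$
$q{\left(U \right)} = 20 + 2 U^{2}$ ($q{\left(U \right)} = \left(U^{2} + U^{2}\right) + 20 = 2 U^{2} + 20 = 20 + 2 U^{2}$)
$M{\left(w \right)} = 1 + 11 w$ ($M{\left(w \right)} = 1 + w \left(7 - -4\right) = 1 + w \left(7 + 4\right) = 1 + w 11 = 1 + 11 w$)
$\sqrt{M{\left(l{\left(3,4 \right)} \right)} + q{\left(13 \right)}} = \sqrt{\left(1 + 11 \cdot 4\right) + \left(20 + 2 \cdot 13^{2}\right)} = \sqrt{\left(1 + 44\right) + \left(20 + 2 \cdot 169\right)} = \sqrt{45 + \left(20 + 338\right)} = \sqrt{45 + 358} = \sqrt{403}$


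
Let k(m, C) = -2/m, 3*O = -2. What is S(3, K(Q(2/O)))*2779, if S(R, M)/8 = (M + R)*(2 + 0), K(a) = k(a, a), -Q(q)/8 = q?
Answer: 389060/3 ≈ 1.2969e+5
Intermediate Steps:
O = -⅔ (O = (⅓)*(-2) = -⅔ ≈ -0.66667)
Q(q) = -8*q
K(a) = -2/a
S(R, M) = 16*M + 16*R (S(R, M) = 8*((M + R)*(2 + 0)) = 8*((M + R)*2) = 8*(2*M + 2*R) = 16*M + 16*R)
S(3, K(Q(2/O)))*2779 = (16*(-2/((-16/(-⅔)))) + 16*3)*2779 = (16*(-2/((-16*(-3)/2))) + 48)*2779 = (16*(-2/((-8*(-3)))) + 48)*2779 = (16*(-2/24) + 48)*2779 = (16*(-2*1/24) + 48)*2779 = (16*(-1/12) + 48)*2779 = (-4/3 + 48)*2779 = (140/3)*2779 = 389060/3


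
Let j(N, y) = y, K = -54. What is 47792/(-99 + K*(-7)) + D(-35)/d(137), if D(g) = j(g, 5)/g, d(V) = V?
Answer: 45832249/267561 ≈ 171.30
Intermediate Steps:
D(g) = 5/g
47792/(-99 + K*(-7)) + D(-35)/d(137) = 47792/(-99 - 54*(-7)) + (5/(-35))/137 = 47792/(-99 + 378) + (5*(-1/35))*(1/137) = 47792/279 - 1/7*1/137 = 47792*(1/279) - 1/959 = 47792/279 - 1/959 = 45832249/267561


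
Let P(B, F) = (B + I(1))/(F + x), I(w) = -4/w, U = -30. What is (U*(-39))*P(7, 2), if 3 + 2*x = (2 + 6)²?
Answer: 108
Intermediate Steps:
x = 61/2 (x = -3/2 + (2 + 6)²/2 = -3/2 + (½)*8² = -3/2 + (½)*64 = -3/2 + 32 = 61/2 ≈ 30.500)
P(B, F) = (-4 + B)/(61/2 + F) (P(B, F) = (B - 4/1)/(F + 61/2) = (B - 4*1)/(61/2 + F) = (B - 4)/(61/2 + F) = (-4 + B)/(61/2 + F))
(U*(-39))*P(7, 2) = (-30*(-39))*(2*(-4 + 7)/(61 + 2*2)) = 1170*(2*3/(61 + 4)) = 1170*(2*3/65) = 1170*(2*(1/65)*3) = 1170*(6/65) = 108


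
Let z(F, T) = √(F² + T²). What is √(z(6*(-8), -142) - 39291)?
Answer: √(-39291 + 2*√5617) ≈ 197.84*I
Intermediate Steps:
√(z(6*(-8), -142) - 39291) = √(√((6*(-8))² + (-142)²) - 39291) = √(√((-48)² + 20164) - 39291) = √(√(2304 + 20164) - 39291) = √(√22468 - 39291) = √(2*√5617 - 39291) = √(-39291 + 2*√5617)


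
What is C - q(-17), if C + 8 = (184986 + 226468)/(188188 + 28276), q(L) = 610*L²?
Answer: -19080879409/108232 ≈ -1.7630e+5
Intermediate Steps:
C = -660129/108232 (C = -8 + (184986 + 226468)/(188188 + 28276) = -8 + 411454/216464 = -8 + 411454*(1/216464) = -8 + 205727/108232 = -660129/108232 ≈ -6.0992)
C - q(-17) = -660129/108232 - 610*(-17)² = -660129/108232 - 610*289 = -660129/108232 - 1*176290 = -660129/108232 - 176290 = -19080879409/108232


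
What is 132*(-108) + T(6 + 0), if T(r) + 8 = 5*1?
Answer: -14259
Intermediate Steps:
T(r) = -3 (T(r) = -8 + 5*1 = -8 + 5 = -3)
132*(-108) + T(6 + 0) = 132*(-108) - 3 = -14256 - 3 = -14259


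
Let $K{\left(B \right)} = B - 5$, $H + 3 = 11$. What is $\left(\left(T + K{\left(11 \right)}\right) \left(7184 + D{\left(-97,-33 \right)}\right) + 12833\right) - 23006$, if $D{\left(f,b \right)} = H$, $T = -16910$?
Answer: $-121583741$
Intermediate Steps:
$H = 8$ ($H = -3 + 11 = 8$)
$D{\left(f,b \right)} = 8$
$K{\left(B \right)} = -5 + B$ ($K{\left(B \right)} = B - 5 = -5 + B$)
$\left(\left(T + K{\left(11 \right)}\right) \left(7184 + D{\left(-97,-33 \right)}\right) + 12833\right) - 23006 = \left(\left(-16910 + \left(-5 + 11\right)\right) \left(7184 + 8\right) + 12833\right) - 23006 = \left(\left(-16910 + 6\right) 7192 + 12833\right) - 23006 = \left(\left(-16904\right) 7192 + 12833\right) - 23006 = \left(-121573568 + 12833\right) - 23006 = -121560735 - 23006 = -121583741$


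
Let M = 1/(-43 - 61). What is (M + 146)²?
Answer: 230523489/10816 ≈ 21313.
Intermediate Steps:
M = -1/104 (M = 1/(-104) = -1/104 ≈ -0.0096154)
(M + 146)² = (-1/104 + 146)² = (15183/104)² = 230523489/10816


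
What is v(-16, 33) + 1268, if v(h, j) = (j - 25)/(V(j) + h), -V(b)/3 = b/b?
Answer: 24084/19 ≈ 1267.6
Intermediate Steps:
V(b) = -3 (V(b) = -3*b/b = -3*1 = -3)
v(h, j) = (-25 + j)/(-3 + h) (v(h, j) = (j - 25)/(-3 + h) = (-25 + j)/(-3 + h))
v(-16, 33) + 1268 = (-25 + 33)/(-3 - 16) + 1268 = 8/(-19) + 1268 = -1/19*8 + 1268 = -8/19 + 1268 = 24084/19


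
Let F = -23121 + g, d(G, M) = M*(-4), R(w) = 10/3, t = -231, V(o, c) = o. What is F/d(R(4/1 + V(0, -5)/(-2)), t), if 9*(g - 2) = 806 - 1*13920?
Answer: -221185/8316 ≈ -26.598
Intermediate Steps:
g = -13096/9 (g = 2 + (806 - 1*13920)/9 = 2 + (806 - 13920)/9 = 2 + (⅑)*(-13114) = 2 - 13114/9 = -13096/9 ≈ -1455.1)
R(w) = 10/3 (R(w) = 10*(⅓) = 10/3)
d(G, M) = -4*M
F = -221185/9 (F = -23121 - 13096/9 = -221185/9 ≈ -24576.)
F/d(R(4/1 + V(0, -5)/(-2)), t) = -221185/(9*((-4*(-231)))) = -221185/9/924 = -221185/9*1/924 = -221185/8316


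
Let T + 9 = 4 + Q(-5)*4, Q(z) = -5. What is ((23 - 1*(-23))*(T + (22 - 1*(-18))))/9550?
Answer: 69/955 ≈ 0.072251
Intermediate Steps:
T = -25 (T = -9 + (4 - 5*4) = -9 + (4 - 20) = -9 - 16 = -25)
((23 - 1*(-23))*(T + (22 - 1*(-18))))/9550 = ((23 - 1*(-23))*(-25 + (22 - 1*(-18))))/9550 = ((23 + 23)*(-25 + (22 + 18)))*(1/9550) = (46*(-25 + 40))*(1/9550) = (46*15)*(1/9550) = 690*(1/9550) = 69/955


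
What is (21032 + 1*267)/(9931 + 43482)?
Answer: 21299/53413 ≈ 0.39876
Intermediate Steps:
(21032 + 1*267)/(9931 + 43482) = (21032 + 267)/53413 = 21299*(1/53413) = 21299/53413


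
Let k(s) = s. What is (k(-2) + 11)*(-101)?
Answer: -909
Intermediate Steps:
(k(-2) + 11)*(-101) = (-2 + 11)*(-101) = 9*(-101) = -909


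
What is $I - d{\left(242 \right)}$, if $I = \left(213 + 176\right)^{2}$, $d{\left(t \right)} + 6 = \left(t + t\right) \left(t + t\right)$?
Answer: $-82929$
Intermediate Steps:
$d{\left(t \right)} = -6 + 4 t^{2}$ ($d{\left(t \right)} = -6 + \left(t + t\right) \left(t + t\right) = -6 + 2 t 2 t = -6 + 4 t^{2}$)
$I = 151321$ ($I = 389^{2} = 151321$)
$I - d{\left(242 \right)} = 151321 - \left(-6 + 4 \cdot 242^{2}\right) = 151321 - \left(-6 + 4 \cdot 58564\right) = 151321 - \left(-6 + 234256\right) = 151321 - 234250 = -82929$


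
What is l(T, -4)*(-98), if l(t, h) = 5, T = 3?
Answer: -490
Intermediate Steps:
l(T, -4)*(-98) = 5*(-98) = -490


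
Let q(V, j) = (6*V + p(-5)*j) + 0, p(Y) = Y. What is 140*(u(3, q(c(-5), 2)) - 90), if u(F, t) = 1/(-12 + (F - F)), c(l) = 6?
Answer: -37835/3 ≈ -12612.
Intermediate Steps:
q(V, j) = -5*j + 6*V (q(V, j) = (6*V - 5*j) + 0 = (-5*j + 6*V) + 0 = -5*j + 6*V)
u(F, t) = -1/12 (u(F, t) = 1/(-12 + 0) = 1/(-12) = -1/12)
140*(u(3, q(c(-5), 2)) - 90) = 140*(-1/12 - 90) = 140*(-1081/12) = -37835/3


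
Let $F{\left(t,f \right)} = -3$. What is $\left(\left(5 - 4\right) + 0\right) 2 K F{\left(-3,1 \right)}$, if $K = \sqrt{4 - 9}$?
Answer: $- 6 i \sqrt{5} \approx - 13.416 i$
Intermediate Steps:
$K = i \sqrt{5}$ ($K = \sqrt{-5} = i \sqrt{5} \approx 2.2361 i$)
$\left(\left(5 - 4\right) + 0\right) 2 K F{\left(-3,1 \right)} = \left(\left(5 - 4\right) + 0\right) 2 i \sqrt{5} \left(-3\right) = \left(1 + 0\right) 2 i \sqrt{5} \left(-3\right) = 1 \cdot 2 i \sqrt{5} \left(-3\right) = 2 i \sqrt{5} \left(-3\right) = - 6 i \sqrt{5}$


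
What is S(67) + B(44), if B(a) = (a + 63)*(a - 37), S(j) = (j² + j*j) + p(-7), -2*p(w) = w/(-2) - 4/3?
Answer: 116711/12 ≈ 9725.9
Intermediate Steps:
p(w) = ⅔ + w/4 (p(w) = -(w/(-2) - 4/3)/2 = -(w*(-½) - 4*⅓)/2 = -(-w/2 - 4/3)/2 = -(-4/3 - w/2)/2 = ⅔ + w/4)
S(j) = -13/12 + 2*j² (S(j) = (j² + j*j) + (⅔ + (¼)*(-7)) = (j² + j²) + (⅔ - 7/4) = 2*j² - 13/12 = -13/12 + 2*j²)
B(a) = (-37 + a)*(63 + a) (B(a) = (63 + a)*(-37 + a) = (-37 + a)*(63 + a))
S(67) + B(44) = (-13/12 + 2*67²) + (-2331 + 44² + 26*44) = (-13/12 + 2*4489) + (-2331 + 1936 + 1144) = (-13/12 + 8978) + 749 = 107723/12 + 749 = 116711/12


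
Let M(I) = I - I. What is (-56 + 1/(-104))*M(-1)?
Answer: 0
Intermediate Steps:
M(I) = 0
(-56 + 1/(-104))*M(-1) = (-56 + 1/(-104))*0 = (-56 - 1/104)*0 = -5825/104*0 = 0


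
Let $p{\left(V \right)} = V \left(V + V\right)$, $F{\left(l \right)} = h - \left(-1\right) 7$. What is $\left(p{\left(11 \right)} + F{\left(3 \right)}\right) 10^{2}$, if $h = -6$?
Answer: $24300$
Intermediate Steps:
$F{\left(l \right)} = 1$ ($F{\left(l \right)} = -6 - \left(-1\right) 7 = -6 - -7 = -6 + 7 = 1$)
$p{\left(V \right)} = 2 V^{2}$ ($p{\left(V \right)} = V 2 V = 2 V^{2}$)
$\left(p{\left(11 \right)} + F{\left(3 \right)}\right) 10^{2} = \left(2 \cdot 11^{2} + 1\right) 10^{2} = \left(2 \cdot 121 + 1\right) 100 = \left(242 + 1\right) 100 = 243 \cdot 100 = 24300$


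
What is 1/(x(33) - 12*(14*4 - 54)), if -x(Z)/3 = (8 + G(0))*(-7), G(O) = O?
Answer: 1/144 ≈ 0.0069444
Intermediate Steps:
x(Z) = 168 (x(Z) = -3*(8 + 0)*(-7) = -24*(-7) = -3*(-56) = 168)
1/(x(33) - 12*(14*4 - 54)) = 1/(168 - 12*(14*4 - 54)) = 1/(168 - 12*(56 - 54)) = 1/(168 - 12*2) = 1/(168 - 24) = 1/144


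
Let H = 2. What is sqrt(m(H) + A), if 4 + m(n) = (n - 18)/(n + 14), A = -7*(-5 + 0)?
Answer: sqrt(30) ≈ 5.4772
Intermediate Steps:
A = 35 (A = -7*(-5) = 35)
m(n) = -4 + (-18 + n)/(14 + n) (m(n) = -4 + (n - 18)/(n + 14) = -4 + (-18 + n)/(14 + n))
sqrt(m(H) + A) = sqrt((-74 - 3*2)/(14 + 2) + 35) = sqrt((-74 - 6)/16 + 35) = sqrt((1/16)*(-80) + 35) = sqrt(-5 + 35) = sqrt(30)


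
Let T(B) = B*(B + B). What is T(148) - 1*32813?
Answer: 10995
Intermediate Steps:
T(B) = 2*B² (T(B) = B*(2*B) = 2*B²)
T(148) - 1*32813 = 2*148² - 1*32813 = 2*21904 - 32813 = 43808 - 32813 = 10995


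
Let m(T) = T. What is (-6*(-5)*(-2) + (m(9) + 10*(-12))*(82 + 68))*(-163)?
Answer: 2723730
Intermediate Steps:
(-6*(-5)*(-2) + (m(9) + 10*(-12))*(82 + 68))*(-163) = (-6*(-5)*(-2) + (9 + 10*(-12))*(82 + 68))*(-163) = (30*(-2) + (9 - 120)*150)*(-163) = (-60 - 111*150)*(-163) = (-60 - 16650)*(-163) = -16710*(-163) = 2723730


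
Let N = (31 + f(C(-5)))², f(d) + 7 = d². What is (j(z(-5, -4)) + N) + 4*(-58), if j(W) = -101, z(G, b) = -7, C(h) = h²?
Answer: 420868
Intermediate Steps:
f(d) = -7 + d²
N = 421201 (N = (31 + (-7 + ((-5)²)²))² = (31 + (-7 + 25²))² = (31 + (-7 + 625))² = (31 + 618)² = 649² = 421201)
(j(z(-5, -4)) + N) + 4*(-58) = (-101 + 421201) + 4*(-58) = 421100 - 232 = 420868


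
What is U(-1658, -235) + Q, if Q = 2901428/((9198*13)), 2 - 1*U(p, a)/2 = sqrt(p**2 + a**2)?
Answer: 1689862/59787 - 2*sqrt(2804189) ≈ -3320.9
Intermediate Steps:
U(p, a) = 4 - 2*sqrt(a**2 + p**2) (U(p, a) = 4 - 2*sqrt(p**2 + a**2) = 4 - 2*sqrt(a**2 + p**2))
Q = 1450714/59787 (Q = 2901428/119574 = 2901428*(1/119574) = 1450714/59787 ≈ 24.265)
U(-1658, -235) + Q = (4 - 2*sqrt((-235)**2 + (-1658)**2)) + 1450714/59787 = (4 - 2*sqrt(55225 + 2748964)) + 1450714/59787 = (4 - 2*sqrt(2804189)) + 1450714/59787 = 1689862/59787 - 2*sqrt(2804189)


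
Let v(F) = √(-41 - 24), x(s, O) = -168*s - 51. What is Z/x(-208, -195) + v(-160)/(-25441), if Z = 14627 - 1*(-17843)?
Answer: 32470/34893 - I*√65/25441 ≈ 0.93056 - 0.0003169*I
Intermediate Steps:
x(s, O) = -51 - 168*s
v(F) = I*√65 (v(F) = √(-65) = I*√65)
Z = 32470 (Z = 14627 + 17843 = 32470)
Z/x(-208, -195) + v(-160)/(-25441) = 32470/(-51 - 168*(-208)) + (I*√65)/(-25441) = 32470/(-51 + 34944) + (I*√65)*(-1/25441) = 32470/34893 - I*√65/25441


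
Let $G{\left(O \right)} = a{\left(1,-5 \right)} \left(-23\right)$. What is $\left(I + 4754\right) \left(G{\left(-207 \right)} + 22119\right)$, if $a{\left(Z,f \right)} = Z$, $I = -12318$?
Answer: $-167134144$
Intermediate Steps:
$G{\left(O \right)} = -23$ ($G{\left(O \right)} = 1 \left(-23\right) = -23$)
$\left(I + 4754\right) \left(G{\left(-207 \right)} + 22119\right) = \left(-12318 + 4754\right) \left(-23 + 22119\right) = \left(-7564\right) 22096 = -167134144$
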